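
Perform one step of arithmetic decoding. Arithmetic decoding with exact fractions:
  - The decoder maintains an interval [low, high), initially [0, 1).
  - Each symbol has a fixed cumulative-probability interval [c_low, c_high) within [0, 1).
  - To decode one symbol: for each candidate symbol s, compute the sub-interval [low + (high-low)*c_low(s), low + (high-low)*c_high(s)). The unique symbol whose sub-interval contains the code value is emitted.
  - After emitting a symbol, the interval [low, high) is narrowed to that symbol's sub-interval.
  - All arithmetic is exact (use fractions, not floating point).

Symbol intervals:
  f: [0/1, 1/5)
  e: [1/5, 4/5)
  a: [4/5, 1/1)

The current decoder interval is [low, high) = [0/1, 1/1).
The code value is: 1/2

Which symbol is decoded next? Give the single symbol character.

Answer: e

Derivation:
Interval width = high − low = 1/1 − 0/1 = 1/1
Scaled code = (code − low) / width = (1/2 − 0/1) / 1/1 = 1/2
  f: [0/1, 1/5) 
  e: [1/5, 4/5) ← scaled code falls here ✓
  a: [4/5, 1/1) 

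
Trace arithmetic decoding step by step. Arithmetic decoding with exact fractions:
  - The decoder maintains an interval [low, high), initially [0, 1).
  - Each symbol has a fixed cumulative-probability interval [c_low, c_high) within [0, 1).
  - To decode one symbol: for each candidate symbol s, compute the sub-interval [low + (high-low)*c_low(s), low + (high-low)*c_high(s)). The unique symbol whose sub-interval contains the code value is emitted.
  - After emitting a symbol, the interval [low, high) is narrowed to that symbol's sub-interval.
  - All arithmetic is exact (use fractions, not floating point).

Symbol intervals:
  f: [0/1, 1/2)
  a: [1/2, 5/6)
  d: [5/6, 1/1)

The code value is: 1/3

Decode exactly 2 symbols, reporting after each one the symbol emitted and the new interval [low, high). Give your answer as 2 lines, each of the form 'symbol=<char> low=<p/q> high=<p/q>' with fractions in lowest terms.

Step 1: interval [0/1, 1/1), width = 1/1 - 0/1 = 1/1
  'f': [0/1 + 1/1*0/1, 0/1 + 1/1*1/2) = [0/1, 1/2) <- contains code 1/3
  'a': [0/1 + 1/1*1/2, 0/1 + 1/1*5/6) = [1/2, 5/6)
  'd': [0/1 + 1/1*5/6, 0/1 + 1/1*1/1) = [5/6, 1/1)
  emit 'f', narrow to [0/1, 1/2)
Step 2: interval [0/1, 1/2), width = 1/2 - 0/1 = 1/2
  'f': [0/1 + 1/2*0/1, 0/1 + 1/2*1/2) = [0/1, 1/4)
  'a': [0/1 + 1/2*1/2, 0/1 + 1/2*5/6) = [1/4, 5/12) <- contains code 1/3
  'd': [0/1 + 1/2*5/6, 0/1 + 1/2*1/1) = [5/12, 1/2)
  emit 'a', narrow to [1/4, 5/12)

Answer: symbol=f low=0/1 high=1/2
symbol=a low=1/4 high=5/12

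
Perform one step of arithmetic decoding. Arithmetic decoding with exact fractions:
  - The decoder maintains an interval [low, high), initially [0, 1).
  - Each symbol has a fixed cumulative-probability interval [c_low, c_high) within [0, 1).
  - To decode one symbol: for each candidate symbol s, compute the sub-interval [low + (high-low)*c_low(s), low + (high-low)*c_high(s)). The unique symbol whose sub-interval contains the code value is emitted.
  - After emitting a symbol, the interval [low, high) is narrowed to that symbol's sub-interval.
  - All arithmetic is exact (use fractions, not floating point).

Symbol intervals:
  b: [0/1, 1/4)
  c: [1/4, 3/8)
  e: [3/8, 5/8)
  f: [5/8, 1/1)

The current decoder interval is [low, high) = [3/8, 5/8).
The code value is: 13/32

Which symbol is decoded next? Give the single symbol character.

Answer: b

Derivation:
Interval width = high − low = 5/8 − 3/8 = 1/4
Scaled code = (code − low) / width = (13/32 − 3/8) / 1/4 = 1/8
  b: [0/1, 1/4) ← scaled code falls here ✓
  c: [1/4, 3/8) 
  e: [3/8, 5/8) 
  f: [5/8, 1/1) 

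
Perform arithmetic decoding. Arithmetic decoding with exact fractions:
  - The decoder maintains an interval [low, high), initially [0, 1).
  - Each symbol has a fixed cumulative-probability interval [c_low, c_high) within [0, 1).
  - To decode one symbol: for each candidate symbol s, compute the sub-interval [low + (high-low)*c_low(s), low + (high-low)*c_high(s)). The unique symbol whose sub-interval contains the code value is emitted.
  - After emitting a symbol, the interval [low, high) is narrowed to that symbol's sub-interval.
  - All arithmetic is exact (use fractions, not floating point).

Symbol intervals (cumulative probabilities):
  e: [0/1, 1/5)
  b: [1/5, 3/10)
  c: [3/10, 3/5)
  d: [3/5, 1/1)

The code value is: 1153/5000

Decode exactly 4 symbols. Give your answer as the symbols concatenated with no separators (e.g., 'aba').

Answer: bcee

Derivation:
Step 1: interval [0/1, 1/1), width = 1/1 - 0/1 = 1/1
  'e': [0/1 + 1/1*0/1, 0/1 + 1/1*1/5) = [0/1, 1/5)
  'b': [0/1 + 1/1*1/5, 0/1 + 1/1*3/10) = [1/5, 3/10) <- contains code 1153/5000
  'c': [0/1 + 1/1*3/10, 0/1 + 1/1*3/5) = [3/10, 3/5)
  'd': [0/1 + 1/1*3/5, 0/1 + 1/1*1/1) = [3/5, 1/1)
  emit 'b', narrow to [1/5, 3/10)
Step 2: interval [1/5, 3/10), width = 3/10 - 1/5 = 1/10
  'e': [1/5 + 1/10*0/1, 1/5 + 1/10*1/5) = [1/5, 11/50)
  'b': [1/5 + 1/10*1/5, 1/5 + 1/10*3/10) = [11/50, 23/100)
  'c': [1/5 + 1/10*3/10, 1/5 + 1/10*3/5) = [23/100, 13/50) <- contains code 1153/5000
  'd': [1/5 + 1/10*3/5, 1/5 + 1/10*1/1) = [13/50, 3/10)
  emit 'c', narrow to [23/100, 13/50)
Step 3: interval [23/100, 13/50), width = 13/50 - 23/100 = 3/100
  'e': [23/100 + 3/100*0/1, 23/100 + 3/100*1/5) = [23/100, 59/250) <- contains code 1153/5000
  'b': [23/100 + 3/100*1/5, 23/100 + 3/100*3/10) = [59/250, 239/1000)
  'c': [23/100 + 3/100*3/10, 23/100 + 3/100*3/5) = [239/1000, 31/125)
  'd': [23/100 + 3/100*3/5, 23/100 + 3/100*1/1) = [31/125, 13/50)
  emit 'e', narrow to [23/100, 59/250)
Step 4: interval [23/100, 59/250), width = 59/250 - 23/100 = 3/500
  'e': [23/100 + 3/500*0/1, 23/100 + 3/500*1/5) = [23/100, 289/1250) <- contains code 1153/5000
  'b': [23/100 + 3/500*1/5, 23/100 + 3/500*3/10) = [289/1250, 1159/5000)
  'c': [23/100 + 3/500*3/10, 23/100 + 3/500*3/5) = [1159/5000, 146/625)
  'd': [23/100 + 3/500*3/5, 23/100 + 3/500*1/1) = [146/625, 59/250)
  emit 'e', narrow to [23/100, 289/1250)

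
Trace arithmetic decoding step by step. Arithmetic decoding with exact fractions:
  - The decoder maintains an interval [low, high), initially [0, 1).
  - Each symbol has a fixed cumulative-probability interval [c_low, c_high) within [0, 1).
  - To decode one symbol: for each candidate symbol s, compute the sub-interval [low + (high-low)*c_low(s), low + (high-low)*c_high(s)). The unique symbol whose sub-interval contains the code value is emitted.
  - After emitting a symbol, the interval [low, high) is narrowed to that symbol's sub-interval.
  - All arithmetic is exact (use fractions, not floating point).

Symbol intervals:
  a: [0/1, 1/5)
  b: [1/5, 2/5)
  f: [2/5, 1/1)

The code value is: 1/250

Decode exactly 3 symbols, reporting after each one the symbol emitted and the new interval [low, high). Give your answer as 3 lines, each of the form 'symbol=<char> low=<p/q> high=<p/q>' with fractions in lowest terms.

Step 1: interval [0/1, 1/1), width = 1/1 - 0/1 = 1/1
  'a': [0/1 + 1/1*0/1, 0/1 + 1/1*1/5) = [0/1, 1/5) <- contains code 1/250
  'b': [0/1 + 1/1*1/5, 0/1 + 1/1*2/5) = [1/5, 2/5)
  'f': [0/1 + 1/1*2/5, 0/1 + 1/1*1/1) = [2/5, 1/1)
  emit 'a', narrow to [0/1, 1/5)
Step 2: interval [0/1, 1/5), width = 1/5 - 0/1 = 1/5
  'a': [0/1 + 1/5*0/1, 0/1 + 1/5*1/5) = [0/1, 1/25) <- contains code 1/250
  'b': [0/1 + 1/5*1/5, 0/1 + 1/5*2/5) = [1/25, 2/25)
  'f': [0/1 + 1/5*2/5, 0/1 + 1/5*1/1) = [2/25, 1/5)
  emit 'a', narrow to [0/1, 1/25)
Step 3: interval [0/1, 1/25), width = 1/25 - 0/1 = 1/25
  'a': [0/1 + 1/25*0/1, 0/1 + 1/25*1/5) = [0/1, 1/125) <- contains code 1/250
  'b': [0/1 + 1/25*1/5, 0/1 + 1/25*2/5) = [1/125, 2/125)
  'f': [0/1 + 1/25*2/5, 0/1 + 1/25*1/1) = [2/125, 1/25)
  emit 'a', narrow to [0/1, 1/125)

Answer: symbol=a low=0/1 high=1/5
symbol=a low=0/1 high=1/25
symbol=a low=0/1 high=1/125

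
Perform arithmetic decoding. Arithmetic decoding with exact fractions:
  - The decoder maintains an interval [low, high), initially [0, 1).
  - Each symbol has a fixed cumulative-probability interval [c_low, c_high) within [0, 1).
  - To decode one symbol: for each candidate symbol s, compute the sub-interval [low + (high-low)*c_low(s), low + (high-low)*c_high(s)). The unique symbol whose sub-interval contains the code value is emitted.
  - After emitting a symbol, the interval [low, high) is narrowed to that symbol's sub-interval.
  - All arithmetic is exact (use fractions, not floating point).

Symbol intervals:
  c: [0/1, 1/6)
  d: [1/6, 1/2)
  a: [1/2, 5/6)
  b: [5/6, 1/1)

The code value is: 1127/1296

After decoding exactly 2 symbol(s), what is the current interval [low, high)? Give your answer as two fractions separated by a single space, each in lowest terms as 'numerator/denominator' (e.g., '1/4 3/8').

Step 1: interval [0/1, 1/1), width = 1/1 - 0/1 = 1/1
  'c': [0/1 + 1/1*0/1, 0/1 + 1/1*1/6) = [0/1, 1/6)
  'd': [0/1 + 1/1*1/6, 0/1 + 1/1*1/2) = [1/6, 1/2)
  'a': [0/1 + 1/1*1/2, 0/1 + 1/1*5/6) = [1/2, 5/6)
  'b': [0/1 + 1/1*5/6, 0/1 + 1/1*1/1) = [5/6, 1/1) <- contains code 1127/1296
  emit 'b', narrow to [5/6, 1/1)
Step 2: interval [5/6, 1/1), width = 1/1 - 5/6 = 1/6
  'c': [5/6 + 1/6*0/1, 5/6 + 1/6*1/6) = [5/6, 31/36)
  'd': [5/6 + 1/6*1/6, 5/6 + 1/6*1/2) = [31/36, 11/12) <- contains code 1127/1296
  'a': [5/6 + 1/6*1/2, 5/6 + 1/6*5/6) = [11/12, 35/36)
  'b': [5/6 + 1/6*5/6, 5/6 + 1/6*1/1) = [35/36, 1/1)
  emit 'd', narrow to [31/36, 11/12)

Answer: 31/36 11/12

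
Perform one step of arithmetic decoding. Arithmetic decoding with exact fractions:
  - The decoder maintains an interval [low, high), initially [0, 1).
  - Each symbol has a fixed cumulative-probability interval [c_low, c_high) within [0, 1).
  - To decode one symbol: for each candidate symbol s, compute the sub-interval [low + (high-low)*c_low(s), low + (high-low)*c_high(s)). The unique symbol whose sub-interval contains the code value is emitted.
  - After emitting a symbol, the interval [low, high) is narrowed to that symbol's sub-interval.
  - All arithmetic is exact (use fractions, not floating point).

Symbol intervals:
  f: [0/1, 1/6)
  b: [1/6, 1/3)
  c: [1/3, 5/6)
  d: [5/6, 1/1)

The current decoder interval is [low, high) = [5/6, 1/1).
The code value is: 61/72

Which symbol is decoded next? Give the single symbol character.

Interval width = high − low = 1/1 − 5/6 = 1/6
Scaled code = (code − low) / width = (61/72 − 5/6) / 1/6 = 1/12
  f: [0/1, 1/6) ← scaled code falls here ✓
  b: [1/6, 1/3) 
  c: [1/3, 5/6) 
  d: [5/6, 1/1) 

Answer: f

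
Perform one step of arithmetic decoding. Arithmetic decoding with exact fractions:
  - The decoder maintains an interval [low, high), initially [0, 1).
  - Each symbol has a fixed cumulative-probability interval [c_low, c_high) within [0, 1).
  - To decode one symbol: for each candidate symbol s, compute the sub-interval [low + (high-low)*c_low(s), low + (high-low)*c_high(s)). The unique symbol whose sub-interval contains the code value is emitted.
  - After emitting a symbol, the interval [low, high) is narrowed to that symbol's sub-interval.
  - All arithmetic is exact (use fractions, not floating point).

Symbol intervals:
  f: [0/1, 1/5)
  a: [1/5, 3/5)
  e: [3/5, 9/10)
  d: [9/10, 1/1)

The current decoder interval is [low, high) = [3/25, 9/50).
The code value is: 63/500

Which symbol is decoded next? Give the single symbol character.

Interval width = high − low = 9/50 − 3/25 = 3/50
Scaled code = (code − low) / width = (63/500 − 3/25) / 3/50 = 1/10
  f: [0/1, 1/5) ← scaled code falls here ✓
  a: [1/5, 3/5) 
  e: [3/5, 9/10) 
  d: [9/10, 1/1) 

Answer: f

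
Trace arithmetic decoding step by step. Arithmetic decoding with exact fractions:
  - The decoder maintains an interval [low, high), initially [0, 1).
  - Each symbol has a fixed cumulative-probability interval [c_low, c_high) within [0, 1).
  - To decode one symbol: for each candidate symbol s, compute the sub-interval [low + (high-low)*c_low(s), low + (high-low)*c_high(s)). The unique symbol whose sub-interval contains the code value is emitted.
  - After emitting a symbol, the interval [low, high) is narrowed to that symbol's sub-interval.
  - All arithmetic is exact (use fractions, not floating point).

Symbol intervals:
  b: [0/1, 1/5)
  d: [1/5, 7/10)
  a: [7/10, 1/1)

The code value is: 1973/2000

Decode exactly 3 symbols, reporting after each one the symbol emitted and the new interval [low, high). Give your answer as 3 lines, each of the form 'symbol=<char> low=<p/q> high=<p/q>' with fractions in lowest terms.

Step 1: interval [0/1, 1/1), width = 1/1 - 0/1 = 1/1
  'b': [0/1 + 1/1*0/1, 0/1 + 1/1*1/5) = [0/1, 1/5)
  'd': [0/1 + 1/1*1/5, 0/1 + 1/1*7/10) = [1/5, 7/10)
  'a': [0/1 + 1/1*7/10, 0/1 + 1/1*1/1) = [7/10, 1/1) <- contains code 1973/2000
  emit 'a', narrow to [7/10, 1/1)
Step 2: interval [7/10, 1/1), width = 1/1 - 7/10 = 3/10
  'b': [7/10 + 3/10*0/1, 7/10 + 3/10*1/5) = [7/10, 19/25)
  'd': [7/10 + 3/10*1/5, 7/10 + 3/10*7/10) = [19/25, 91/100)
  'a': [7/10 + 3/10*7/10, 7/10 + 3/10*1/1) = [91/100, 1/1) <- contains code 1973/2000
  emit 'a', narrow to [91/100, 1/1)
Step 3: interval [91/100, 1/1), width = 1/1 - 91/100 = 9/100
  'b': [91/100 + 9/100*0/1, 91/100 + 9/100*1/5) = [91/100, 116/125)
  'd': [91/100 + 9/100*1/5, 91/100 + 9/100*7/10) = [116/125, 973/1000)
  'a': [91/100 + 9/100*7/10, 91/100 + 9/100*1/1) = [973/1000, 1/1) <- contains code 1973/2000
  emit 'a', narrow to [973/1000, 1/1)

Answer: symbol=a low=7/10 high=1/1
symbol=a low=91/100 high=1/1
symbol=a low=973/1000 high=1/1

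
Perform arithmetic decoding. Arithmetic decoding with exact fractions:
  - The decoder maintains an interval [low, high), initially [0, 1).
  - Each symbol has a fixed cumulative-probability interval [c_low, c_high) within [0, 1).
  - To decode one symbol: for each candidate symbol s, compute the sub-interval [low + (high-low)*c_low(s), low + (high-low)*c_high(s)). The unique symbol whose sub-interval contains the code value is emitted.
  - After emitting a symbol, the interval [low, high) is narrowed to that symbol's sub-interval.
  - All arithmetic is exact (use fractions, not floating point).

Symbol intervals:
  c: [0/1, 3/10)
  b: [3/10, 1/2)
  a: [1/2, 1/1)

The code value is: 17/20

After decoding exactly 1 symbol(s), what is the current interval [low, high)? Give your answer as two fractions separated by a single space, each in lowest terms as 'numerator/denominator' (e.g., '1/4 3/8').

Step 1: interval [0/1, 1/1), width = 1/1 - 0/1 = 1/1
  'c': [0/1 + 1/1*0/1, 0/1 + 1/1*3/10) = [0/1, 3/10)
  'b': [0/1 + 1/1*3/10, 0/1 + 1/1*1/2) = [3/10, 1/2)
  'a': [0/1 + 1/1*1/2, 0/1 + 1/1*1/1) = [1/2, 1/1) <- contains code 17/20
  emit 'a', narrow to [1/2, 1/1)

Answer: 1/2 1/1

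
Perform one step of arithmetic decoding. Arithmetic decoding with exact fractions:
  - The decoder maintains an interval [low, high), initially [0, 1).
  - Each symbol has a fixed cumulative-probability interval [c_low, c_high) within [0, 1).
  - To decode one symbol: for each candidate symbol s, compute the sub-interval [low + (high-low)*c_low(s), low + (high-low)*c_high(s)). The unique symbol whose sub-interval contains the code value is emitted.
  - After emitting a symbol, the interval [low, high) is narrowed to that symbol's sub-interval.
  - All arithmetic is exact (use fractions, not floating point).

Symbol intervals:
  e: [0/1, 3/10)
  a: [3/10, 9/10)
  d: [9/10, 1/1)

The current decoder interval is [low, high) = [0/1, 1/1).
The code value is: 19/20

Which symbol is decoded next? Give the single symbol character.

Interval width = high − low = 1/1 − 0/1 = 1/1
Scaled code = (code − low) / width = (19/20 − 0/1) / 1/1 = 19/20
  e: [0/1, 3/10) 
  a: [3/10, 9/10) 
  d: [9/10, 1/1) ← scaled code falls here ✓

Answer: d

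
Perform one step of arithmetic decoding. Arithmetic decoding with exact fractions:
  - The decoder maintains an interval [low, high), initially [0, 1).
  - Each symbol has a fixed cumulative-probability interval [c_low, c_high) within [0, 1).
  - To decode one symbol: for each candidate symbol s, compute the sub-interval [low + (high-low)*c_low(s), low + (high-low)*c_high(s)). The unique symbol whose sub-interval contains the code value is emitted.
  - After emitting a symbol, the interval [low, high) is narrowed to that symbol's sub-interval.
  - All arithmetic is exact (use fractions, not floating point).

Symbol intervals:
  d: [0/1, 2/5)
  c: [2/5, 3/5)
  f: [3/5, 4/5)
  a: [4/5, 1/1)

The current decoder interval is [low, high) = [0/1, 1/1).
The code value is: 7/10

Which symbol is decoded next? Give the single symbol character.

Interval width = high − low = 1/1 − 0/1 = 1/1
Scaled code = (code − low) / width = (7/10 − 0/1) / 1/1 = 7/10
  d: [0/1, 2/5) 
  c: [2/5, 3/5) 
  f: [3/5, 4/5) ← scaled code falls here ✓
  a: [4/5, 1/1) 

Answer: f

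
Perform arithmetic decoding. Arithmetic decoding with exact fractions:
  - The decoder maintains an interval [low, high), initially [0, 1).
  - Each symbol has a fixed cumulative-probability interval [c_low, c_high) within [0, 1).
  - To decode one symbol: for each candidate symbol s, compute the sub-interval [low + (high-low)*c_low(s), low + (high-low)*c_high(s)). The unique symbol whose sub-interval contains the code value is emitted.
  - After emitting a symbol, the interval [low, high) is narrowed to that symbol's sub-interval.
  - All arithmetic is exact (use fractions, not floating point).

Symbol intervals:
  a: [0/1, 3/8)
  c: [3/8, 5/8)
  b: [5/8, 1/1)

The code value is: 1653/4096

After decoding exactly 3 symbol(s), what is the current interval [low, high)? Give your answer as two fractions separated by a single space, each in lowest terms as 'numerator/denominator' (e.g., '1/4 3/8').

Step 1: interval [0/1, 1/1), width = 1/1 - 0/1 = 1/1
  'a': [0/1 + 1/1*0/1, 0/1 + 1/1*3/8) = [0/1, 3/8)
  'c': [0/1 + 1/1*3/8, 0/1 + 1/1*5/8) = [3/8, 5/8) <- contains code 1653/4096
  'b': [0/1 + 1/1*5/8, 0/1 + 1/1*1/1) = [5/8, 1/1)
  emit 'c', narrow to [3/8, 5/8)
Step 2: interval [3/8, 5/8), width = 5/8 - 3/8 = 1/4
  'a': [3/8 + 1/4*0/1, 3/8 + 1/4*3/8) = [3/8, 15/32) <- contains code 1653/4096
  'c': [3/8 + 1/4*3/8, 3/8 + 1/4*5/8) = [15/32, 17/32)
  'b': [3/8 + 1/4*5/8, 3/8 + 1/4*1/1) = [17/32, 5/8)
  emit 'a', narrow to [3/8, 15/32)
Step 3: interval [3/8, 15/32), width = 15/32 - 3/8 = 3/32
  'a': [3/8 + 3/32*0/1, 3/8 + 3/32*3/8) = [3/8, 105/256) <- contains code 1653/4096
  'c': [3/8 + 3/32*3/8, 3/8 + 3/32*5/8) = [105/256, 111/256)
  'b': [3/8 + 3/32*5/8, 3/8 + 3/32*1/1) = [111/256, 15/32)
  emit 'a', narrow to [3/8, 105/256)

Answer: 3/8 105/256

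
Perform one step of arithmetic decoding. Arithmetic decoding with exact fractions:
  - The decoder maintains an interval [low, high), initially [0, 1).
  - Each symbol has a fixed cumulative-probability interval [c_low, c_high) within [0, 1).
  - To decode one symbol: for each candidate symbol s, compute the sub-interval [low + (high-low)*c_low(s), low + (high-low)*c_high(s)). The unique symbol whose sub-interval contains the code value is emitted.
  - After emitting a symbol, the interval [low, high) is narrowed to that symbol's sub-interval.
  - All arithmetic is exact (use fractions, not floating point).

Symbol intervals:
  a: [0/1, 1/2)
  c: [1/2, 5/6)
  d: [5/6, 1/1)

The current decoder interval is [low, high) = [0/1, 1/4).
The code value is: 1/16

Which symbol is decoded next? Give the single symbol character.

Answer: a

Derivation:
Interval width = high − low = 1/4 − 0/1 = 1/4
Scaled code = (code − low) / width = (1/16 − 0/1) / 1/4 = 1/4
  a: [0/1, 1/2) ← scaled code falls here ✓
  c: [1/2, 5/6) 
  d: [5/6, 1/1) 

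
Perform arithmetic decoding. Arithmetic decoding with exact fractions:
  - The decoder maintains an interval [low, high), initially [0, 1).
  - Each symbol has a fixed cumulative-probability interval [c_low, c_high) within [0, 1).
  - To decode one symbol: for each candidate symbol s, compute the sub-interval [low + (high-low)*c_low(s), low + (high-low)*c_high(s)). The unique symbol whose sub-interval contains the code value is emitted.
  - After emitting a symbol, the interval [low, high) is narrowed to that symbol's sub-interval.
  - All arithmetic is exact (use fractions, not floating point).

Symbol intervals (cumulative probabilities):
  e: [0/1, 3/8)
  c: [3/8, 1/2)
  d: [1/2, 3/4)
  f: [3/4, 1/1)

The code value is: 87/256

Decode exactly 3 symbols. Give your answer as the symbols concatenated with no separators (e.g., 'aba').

Answer: efd

Derivation:
Step 1: interval [0/1, 1/1), width = 1/1 - 0/1 = 1/1
  'e': [0/1 + 1/1*0/1, 0/1 + 1/1*3/8) = [0/1, 3/8) <- contains code 87/256
  'c': [0/1 + 1/1*3/8, 0/1 + 1/1*1/2) = [3/8, 1/2)
  'd': [0/1 + 1/1*1/2, 0/1 + 1/1*3/4) = [1/2, 3/4)
  'f': [0/1 + 1/1*3/4, 0/1 + 1/1*1/1) = [3/4, 1/1)
  emit 'e', narrow to [0/1, 3/8)
Step 2: interval [0/1, 3/8), width = 3/8 - 0/1 = 3/8
  'e': [0/1 + 3/8*0/1, 0/1 + 3/8*3/8) = [0/1, 9/64)
  'c': [0/1 + 3/8*3/8, 0/1 + 3/8*1/2) = [9/64, 3/16)
  'd': [0/1 + 3/8*1/2, 0/1 + 3/8*3/4) = [3/16, 9/32)
  'f': [0/1 + 3/8*3/4, 0/1 + 3/8*1/1) = [9/32, 3/8) <- contains code 87/256
  emit 'f', narrow to [9/32, 3/8)
Step 3: interval [9/32, 3/8), width = 3/8 - 9/32 = 3/32
  'e': [9/32 + 3/32*0/1, 9/32 + 3/32*3/8) = [9/32, 81/256)
  'c': [9/32 + 3/32*3/8, 9/32 + 3/32*1/2) = [81/256, 21/64)
  'd': [9/32 + 3/32*1/2, 9/32 + 3/32*3/4) = [21/64, 45/128) <- contains code 87/256
  'f': [9/32 + 3/32*3/4, 9/32 + 3/32*1/1) = [45/128, 3/8)
  emit 'd', narrow to [21/64, 45/128)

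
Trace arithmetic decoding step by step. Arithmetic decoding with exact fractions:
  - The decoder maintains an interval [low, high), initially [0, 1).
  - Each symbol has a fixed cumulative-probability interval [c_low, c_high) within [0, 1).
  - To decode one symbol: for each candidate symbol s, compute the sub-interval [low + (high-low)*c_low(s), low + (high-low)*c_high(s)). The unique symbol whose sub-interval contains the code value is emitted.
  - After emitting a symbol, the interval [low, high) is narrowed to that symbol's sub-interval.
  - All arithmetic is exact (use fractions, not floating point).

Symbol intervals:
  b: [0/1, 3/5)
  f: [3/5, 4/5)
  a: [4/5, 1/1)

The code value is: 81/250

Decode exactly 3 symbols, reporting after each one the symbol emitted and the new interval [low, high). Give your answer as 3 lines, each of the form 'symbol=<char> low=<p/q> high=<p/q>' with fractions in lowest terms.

Step 1: interval [0/1, 1/1), width = 1/1 - 0/1 = 1/1
  'b': [0/1 + 1/1*0/1, 0/1 + 1/1*3/5) = [0/1, 3/5) <- contains code 81/250
  'f': [0/1 + 1/1*3/5, 0/1 + 1/1*4/5) = [3/5, 4/5)
  'a': [0/1 + 1/1*4/5, 0/1 + 1/1*1/1) = [4/5, 1/1)
  emit 'b', narrow to [0/1, 3/5)
Step 2: interval [0/1, 3/5), width = 3/5 - 0/1 = 3/5
  'b': [0/1 + 3/5*0/1, 0/1 + 3/5*3/5) = [0/1, 9/25) <- contains code 81/250
  'f': [0/1 + 3/5*3/5, 0/1 + 3/5*4/5) = [9/25, 12/25)
  'a': [0/1 + 3/5*4/5, 0/1 + 3/5*1/1) = [12/25, 3/5)
  emit 'b', narrow to [0/1, 9/25)
Step 3: interval [0/1, 9/25), width = 9/25 - 0/1 = 9/25
  'b': [0/1 + 9/25*0/1, 0/1 + 9/25*3/5) = [0/1, 27/125)
  'f': [0/1 + 9/25*3/5, 0/1 + 9/25*4/5) = [27/125, 36/125)
  'a': [0/1 + 9/25*4/5, 0/1 + 9/25*1/1) = [36/125, 9/25) <- contains code 81/250
  emit 'a', narrow to [36/125, 9/25)

Answer: symbol=b low=0/1 high=3/5
symbol=b low=0/1 high=9/25
symbol=a low=36/125 high=9/25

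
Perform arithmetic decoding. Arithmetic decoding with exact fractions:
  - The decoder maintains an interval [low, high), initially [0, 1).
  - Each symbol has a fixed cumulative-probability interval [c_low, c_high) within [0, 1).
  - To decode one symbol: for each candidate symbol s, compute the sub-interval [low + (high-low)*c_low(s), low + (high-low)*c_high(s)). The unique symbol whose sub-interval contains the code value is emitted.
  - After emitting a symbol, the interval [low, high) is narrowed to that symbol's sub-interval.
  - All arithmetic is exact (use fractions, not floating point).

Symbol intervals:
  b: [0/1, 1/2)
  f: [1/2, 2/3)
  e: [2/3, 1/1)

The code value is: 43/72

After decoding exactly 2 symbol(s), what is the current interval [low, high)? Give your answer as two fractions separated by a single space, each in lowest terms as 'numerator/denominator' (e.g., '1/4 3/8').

Answer: 7/12 11/18

Derivation:
Step 1: interval [0/1, 1/1), width = 1/1 - 0/1 = 1/1
  'b': [0/1 + 1/1*0/1, 0/1 + 1/1*1/2) = [0/1, 1/2)
  'f': [0/1 + 1/1*1/2, 0/1 + 1/1*2/3) = [1/2, 2/3) <- contains code 43/72
  'e': [0/1 + 1/1*2/3, 0/1 + 1/1*1/1) = [2/3, 1/1)
  emit 'f', narrow to [1/2, 2/3)
Step 2: interval [1/2, 2/3), width = 2/3 - 1/2 = 1/6
  'b': [1/2 + 1/6*0/1, 1/2 + 1/6*1/2) = [1/2, 7/12)
  'f': [1/2 + 1/6*1/2, 1/2 + 1/6*2/3) = [7/12, 11/18) <- contains code 43/72
  'e': [1/2 + 1/6*2/3, 1/2 + 1/6*1/1) = [11/18, 2/3)
  emit 'f', narrow to [7/12, 11/18)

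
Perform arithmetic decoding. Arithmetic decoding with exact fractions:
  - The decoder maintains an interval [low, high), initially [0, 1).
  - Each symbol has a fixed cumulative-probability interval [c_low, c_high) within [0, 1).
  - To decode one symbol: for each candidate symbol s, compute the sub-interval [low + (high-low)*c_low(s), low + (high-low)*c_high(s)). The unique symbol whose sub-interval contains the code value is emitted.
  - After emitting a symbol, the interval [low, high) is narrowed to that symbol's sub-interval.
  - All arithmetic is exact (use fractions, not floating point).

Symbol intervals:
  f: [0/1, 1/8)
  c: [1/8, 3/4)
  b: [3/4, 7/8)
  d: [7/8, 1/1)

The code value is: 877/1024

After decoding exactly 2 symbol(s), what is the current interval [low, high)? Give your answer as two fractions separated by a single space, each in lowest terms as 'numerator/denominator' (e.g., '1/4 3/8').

Answer: 27/32 55/64

Derivation:
Step 1: interval [0/1, 1/1), width = 1/1 - 0/1 = 1/1
  'f': [0/1 + 1/1*0/1, 0/1 + 1/1*1/8) = [0/1, 1/8)
  'c': [0/1 + 1/1*1/8, 0/1 + 1/1*3/4) = [1/8, 3/4)
  'b': [0/1 + 1/1*3/4, 0/1 + 1/1*7/8) = [3/4, 7/8) <- contains code 877/1024
  'd': [0/1 + 1/1*7/8, 0/1 + 1/1*1/1) = [7/8, 1/1)
  emit 'b', narrow to [3/4, 7/8)
Step 2: interval [3/4, 7/8), width = 7/8 - 3/4 = 1/8
  'f': [3/4 + 1/8*0/1, 3/4 + 1/8*1/8) = [3/4, 49/64)
  'c': [3/4 + 1/8*1/8, 3/4 + 1/8*3/4) = [49/64, 27/32)
  'b': [3/4 + 1/8*3/4, 3/4 + 1/8*7/8) = [27/32, 55/64) <- contains code 877/1024
  'd': [3/4 + 1/8*7/8, 3/4 + 1/8*1/1) = [55/64, 7/8)
  emit 'b', narrow to [27/32, 55/64)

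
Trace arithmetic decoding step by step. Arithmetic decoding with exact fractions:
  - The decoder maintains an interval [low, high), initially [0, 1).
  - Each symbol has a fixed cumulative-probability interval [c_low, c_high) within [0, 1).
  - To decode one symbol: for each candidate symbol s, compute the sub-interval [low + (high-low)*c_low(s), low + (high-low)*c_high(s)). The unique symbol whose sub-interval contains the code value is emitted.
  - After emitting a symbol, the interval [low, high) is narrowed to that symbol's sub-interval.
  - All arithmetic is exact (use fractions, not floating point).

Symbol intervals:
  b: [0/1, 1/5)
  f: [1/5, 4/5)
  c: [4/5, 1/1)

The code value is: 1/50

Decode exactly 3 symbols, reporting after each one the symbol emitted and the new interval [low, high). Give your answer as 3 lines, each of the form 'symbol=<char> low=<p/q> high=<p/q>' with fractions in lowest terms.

Step 1: interval [0/1, 1/1), width = 1/1 - 0/1 = 1/1
  'b': [0/1 + 1/1*0/1, 0/1 + 1/1*1/5) = [0/1, 1/5) <- contains code 1/50
  'f': [0/1 + 1/1*1/5, 0/1 + 1/1*4/5) = [1/5, 4/5)
  'c': [0/1 + 1/1*4/5, 0/1 + 1/1*1/1) = [4/5, 1/1)
  emit 'b', narrow to [0/1, 1/5)
Step 2: interval [0/1, 1/5), width = 1/5 - 0/1 = 1/5
  'b': [0/1 + 1/5*0/1, 0/1 + 1/5*1/5) = [0/1, 1/25) <- contains code 1/50
  'f': [0/1 + 1/5*1/5, 0/1 + 1/5*4/5) = [1/25, 4/25)
  'c': [0/1 + 1/5*4/5, 0/1 + 1/5*1/1) = [4/25, 1/5)
  emit 'b', narrow to [0/1, 1/25)
Step 3: interval [0/1, 1/25), width = 1/25 - 0/1 = 1/25
  'b': [0/1 + 1/25*0/1, 0/1 + 1/25*1/5) = [0/1, 1/125)
  'f': [0/1 + 1/25*1/5, 0/1 + 1/25*4/5) = [1/125, 4/125) <- contains code 1/50
  'c': [0/1 + 1/25*4/5, 0/1 + 1/25*1/1) = [4/125, 1/25)
  emit 'f', narrow to [1/125, 4/125)

Answer: symbol=b low=0/1 high=1/5
symbol=b low=0/1 high=1/25
symbol=f low=1/125 high=4/125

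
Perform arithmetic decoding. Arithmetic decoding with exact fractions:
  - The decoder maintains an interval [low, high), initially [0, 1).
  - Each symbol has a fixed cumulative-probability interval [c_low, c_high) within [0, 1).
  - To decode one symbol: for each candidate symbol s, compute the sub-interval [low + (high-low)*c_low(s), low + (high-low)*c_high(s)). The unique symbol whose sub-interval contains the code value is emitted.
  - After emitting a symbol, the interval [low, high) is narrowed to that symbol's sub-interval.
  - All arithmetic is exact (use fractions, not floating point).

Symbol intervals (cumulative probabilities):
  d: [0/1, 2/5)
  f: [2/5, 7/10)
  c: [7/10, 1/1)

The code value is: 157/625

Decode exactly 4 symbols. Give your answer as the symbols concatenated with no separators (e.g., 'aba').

Step 1: interval [0/1, 1/1), width = 1/1 - 0/1 = 1/1
  'd': [0/1 + 1/1*0/1, 0/1 + 1/1*2/5) = [0/1, 2/5) <- contains code 157/625
  'f': [0/1 + 1/1*2/5, 0/1 + 1/1*7/10) = [2/5, 7/10)
  'c': [0/1 + 1/1*7/10, 0/1 + 1/1*1/1) = [7/10, 1/1)
  emit 'd', narrow to [0/1, 2/5)
Step 2: interval [0/1, 2/5), width = 2/5 - 0/1 = 2/5
  'd': [0/1 + 2/5*0/1, 0/1 + 2/5*2/5) = [0/1, 4/25)
  'f': [0/1 + 2/5*2/5, 0/1 + 2/5*7/10) = [4/25, 7/25) <- contains code 157/625
  'c': [0/1 + 2/5*7/10, 0/1 + 2/5*1/1) = [7/25, 2/5)
  emit 'f', narrow to [4/25, 7/25)
Step 3: interval [4/25, 7/25), width = 7/25 - 4/25 = 3/25
  'd': [4/25 + 3/25*0/1, 4/25 + 3/25*2/5) = [4/25, 26/125)
  'f': [4/25 + 3/25*2/5, 4/25 + 3/25*7/10) = [26/125, 61/250)
  'c': [4/25 + 3/25*7/10, 4/25 + 3/25*1/1) = [61/250, 7/25) <- contains code 157/625
  emit 'c', narrow to [61/250, 7/25)
Step 4: interval [61/250, 7/25), width = 7/25 - 61/250 = 9/250
  'd': [61/250 + 9/250*0/1, 61/250 + 9/250*2/5) = [61/250, 323/1250) <- contains code 157/625
  'f': [61/250 + 9/250*2/5, 61/250 + 9/250*7/10) = [323/1250, 673/2500)
  'c': [61/250 + 9/250*7/10, 61/250 + 9/250*1/1) = [673/2500, 7/25)
  emit 'd', narrow to [61/250, 323/1250)

Answer: dfcd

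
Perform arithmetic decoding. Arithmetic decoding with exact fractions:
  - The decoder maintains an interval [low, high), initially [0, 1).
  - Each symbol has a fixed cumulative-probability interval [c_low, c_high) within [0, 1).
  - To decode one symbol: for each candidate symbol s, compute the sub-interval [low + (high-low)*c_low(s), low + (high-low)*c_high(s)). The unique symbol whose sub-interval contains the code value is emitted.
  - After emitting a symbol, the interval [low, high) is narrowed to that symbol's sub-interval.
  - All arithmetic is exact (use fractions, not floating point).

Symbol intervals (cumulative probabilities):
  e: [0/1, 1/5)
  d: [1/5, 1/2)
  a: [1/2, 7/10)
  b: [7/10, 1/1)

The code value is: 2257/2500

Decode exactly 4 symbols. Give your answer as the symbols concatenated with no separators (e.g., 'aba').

Step 1: interval [0/1, 1/1), width = 1/1 - 0/1 = 1/1
  'e': [0/1 + 1/1*0/1, 0/1 + 1/1*1/5) = [0/1, 1/5)
  'd': [0/1 + 1/1*1/5, 0/1 + 1/1*1/2) = [1/5, 1/2)
  'a': [0/1 + 1/1*1/2, 0/1 + 1/1*7/10) = [1/2, 7/10)
  'b': [0/1 + 1/1*7/10, 0/1 + 1/1*1/1) = [7/10, 1/1) <- contains code 2257/2500
  emit 'b', narrow to [7/10, 1/1)
Step 2: interval [7/10, 1/1), width = 1/1 - 7/10 = 3/10
  'e': [7/10 + 3/10*0/1, 7/10 + 3/10*1/5) = [7/10, 19/25)
  'd': [7/10 + 3/10*1/5, 7/10 + 3/10*1/2) = [19/25, 17/20)
  'a': [7/10 + 3/10*1/2, 7/10 + 3/10*7/10) = [17/20, 91/100) <- contains code 2257/2500
  'b': [7/10 + 3/10*7/10, 7/10 + 3/10*1/1) = [91/100, 1/1)
  emit 'a', narrow to [17/20, 91/100)
Step 3: interval [17/20, 91/100), width = 91/100 - 17/20 = 3/50
  'e': [17/20 + 3/50*0/1, 17/20 + 3/50*1/5) = [17/20, 431/500)
  'd': [17/20 + 3/50*1/5, 17/20 + 3/50*1/2) = [431/500, 22/25)
  'a': [17/20 + 3/50*1/2, 17/20 + 3/50*7/10) = [22/25, 223/250)
  'b': [17/20 + 3/50*7/10, 17/20 + 3/50*1/1) = [223/250, 91/100) <- contains code 2257/2500
  emit 'b', narrow to [223/250, 91/100)
Step 4: interval [223/250, 91/100), width = 91/100 - 223/250 = 9/500
  'e': [223/250 + 9/500*0/1, 223/250 + 9/500*1/5) = [223/250, 2239/2500)
  'd': [223/250 + 9/500*1/5, 223/250 + 9/500*1/2) = [2239/2500, 901/1000)
  'a': [223/250 + 9/500*1/2, 223/250 + 9/500*7/10) = [901/1000, 4523/5000) <- contains code 2257/2500
  'b': [223/250 + 9/500*7/10, 223/250 + 9/500*1/1) = [4523/5000, 91/100)
  emit 'a', narrow to [901/1000, 4523/5000)

Answer: baba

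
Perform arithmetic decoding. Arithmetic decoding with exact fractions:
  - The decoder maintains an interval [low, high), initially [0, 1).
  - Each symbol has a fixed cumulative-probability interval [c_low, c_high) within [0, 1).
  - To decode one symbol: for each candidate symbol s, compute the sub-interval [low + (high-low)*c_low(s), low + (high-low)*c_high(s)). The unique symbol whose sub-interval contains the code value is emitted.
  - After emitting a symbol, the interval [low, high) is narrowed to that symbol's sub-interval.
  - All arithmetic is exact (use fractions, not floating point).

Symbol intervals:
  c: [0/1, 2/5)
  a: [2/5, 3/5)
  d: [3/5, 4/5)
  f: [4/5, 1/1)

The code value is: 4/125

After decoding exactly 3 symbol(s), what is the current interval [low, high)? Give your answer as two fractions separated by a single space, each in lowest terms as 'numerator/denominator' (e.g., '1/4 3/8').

Step 1: interval [0/1, 1/1), width = 1/1 - 0/1 = 1/1
  'c': [0/1 + 1/1*0/1, 0/1 + 1/1*2/5) = [0/1, 2/5) <- contains code 4/125
  'a': [0/1 + 1/1*2/5, 0/1 + 1/1*3/5) = [2/5, 3/5)
  'd': [0/1 + 1/1*3/5, 0/1 + 1/1*4/5) = [3/5, 4/5)
  'f': [0/1 + 1/1*4/5, 0/1 + 1/1*1/1) = [4/5, 1/1)
  emit 'c', narrow to [0/1, 2/5)
Step 2: interval [0/1, 2/5), width = 2/5 - 0/1 = 2/5
  'c': [0/1 + 2/5*0/1, 0/1 + 2/5*2/5) = [0/1, 4/25) <- contains code 4/125
  'a': [0/1 + 2/5*2/5, 0/1 + 2/5*3/5) = [4/25, 6/25)
  'd': [0/1 + 2/5*3/5, 0/1 + 2/5*4/5) = [6/25, 8/25)
  'f': [0/1 + 2/5*4/5, 0/1 + 2/5*1/1) = [8/25, 2/5)
  emit 'c', narrow to [0/1, 4/25)
Step 3: interval [0/1, 4/25), width = 4/25 - 0/1 = 4/25
  'c': [0/1 + 4/25*0/1, 0/1 + 4/25*2/5) = [0/1, 8/125) <- contains code 4/125
  'a': [0/1 + 4/25*2/5, 0/1 + 4/25*3/5) = [8/125, 12/125)
  'd': [0/1 + 4/25*3/5, 0/1 + 4/25*4/5) = [12/125, 16/125)
  'f': [0/1 + 4/25*4/5, 0/1 + 4/25*1/1) = [16/125, 4/25)
  emit 'c', narrow to [0/1, 8/125)

Answer: 0/1 8/125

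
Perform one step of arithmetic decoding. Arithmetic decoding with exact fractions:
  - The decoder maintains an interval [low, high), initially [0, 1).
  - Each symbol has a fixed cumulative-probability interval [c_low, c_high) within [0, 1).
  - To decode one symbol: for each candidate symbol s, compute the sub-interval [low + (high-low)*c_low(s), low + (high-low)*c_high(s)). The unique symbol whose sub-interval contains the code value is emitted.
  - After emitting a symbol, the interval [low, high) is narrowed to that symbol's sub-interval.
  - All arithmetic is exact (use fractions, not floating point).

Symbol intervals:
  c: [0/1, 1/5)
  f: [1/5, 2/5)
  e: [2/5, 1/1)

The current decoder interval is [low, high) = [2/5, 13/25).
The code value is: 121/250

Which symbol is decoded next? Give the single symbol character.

Interval width = high − low = 13/25 − 2/5 = 3/25
Scaled code = (code − low) / width = (121/250 − 2/5) / 3/25 = 7/10
  c: [0/1, 1/5) 
  f: [1/5, 2/5) 
  e: [2/5, 1/1) ← scaled code falls here ✓

Answer: e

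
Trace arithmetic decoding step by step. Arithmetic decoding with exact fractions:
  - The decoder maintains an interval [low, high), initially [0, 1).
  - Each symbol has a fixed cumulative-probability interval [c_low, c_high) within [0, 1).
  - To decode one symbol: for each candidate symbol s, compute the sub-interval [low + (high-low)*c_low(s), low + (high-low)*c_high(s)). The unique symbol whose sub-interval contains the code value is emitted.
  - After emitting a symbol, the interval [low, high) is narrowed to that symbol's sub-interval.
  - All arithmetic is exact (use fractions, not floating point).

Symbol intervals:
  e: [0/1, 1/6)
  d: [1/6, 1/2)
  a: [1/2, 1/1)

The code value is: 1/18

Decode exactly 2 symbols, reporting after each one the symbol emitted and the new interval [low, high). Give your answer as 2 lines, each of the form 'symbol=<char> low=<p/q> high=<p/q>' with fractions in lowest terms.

Answer: symbol=e low=0/1 high=1/6
symbol=d low=1/36 high=1/12

Derivation:
Step 1: interval [0/1, 1/1), width = 1/1 - 0/1 = 1/1
  'e': [0/1 + 1/1*0/1, 0/1 + 1/1*1/6) = [0/1, 1/6) <- contains code 1/18
  'd': [0/1 + 1/1*1/6, 0/1 + 1/1*1/2) = [1/6, 1/2)
  'a': [0/1 + 1/1*1/2, 0/1 + 1/1*1/1) = [1/2, 1/1)
  emit 'e', narrow to [0/1, 1/6)
Step 2: interval [0/1, 1/6), width = 1/6 - 0/1 = 1/6
  'e': [0/1 + 1/6*0/1, 0/1 + 1/6*1/6) = [0/1, 1/36)
  'd': [0/1 + 1/6*1/6, 0/1 + 1/6*1/2) = [1/36, 1/12) <- contains code 1/18
  'a': [0/1 + 1/6*1/2, 0/1 + 1/6*1/1) = [1/12, 1/6)
  emit 'd', narrow to [1/36, 1/12)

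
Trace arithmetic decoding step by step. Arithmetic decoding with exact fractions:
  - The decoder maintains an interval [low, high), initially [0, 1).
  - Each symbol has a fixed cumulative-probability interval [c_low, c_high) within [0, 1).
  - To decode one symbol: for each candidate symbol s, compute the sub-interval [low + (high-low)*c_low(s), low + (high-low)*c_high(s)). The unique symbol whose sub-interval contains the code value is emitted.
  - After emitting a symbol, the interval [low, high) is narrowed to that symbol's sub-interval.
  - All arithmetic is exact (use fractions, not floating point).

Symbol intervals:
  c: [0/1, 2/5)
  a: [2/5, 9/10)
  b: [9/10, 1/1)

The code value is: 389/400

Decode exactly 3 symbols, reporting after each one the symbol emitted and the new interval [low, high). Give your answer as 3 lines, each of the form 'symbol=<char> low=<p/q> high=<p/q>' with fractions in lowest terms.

Answer: symbol=b low=9/10 high=1/1
symbol=a low=47/50 high=99/100
symbol=a low=24/25 high=197/200

Derivation:
Step 1: interval [0/1, 1/1), width = 1/1 - 0/1 = 1/1
  'c': [0/1 + 1/1*0/1, 0/1 + 1/1*2/5) = [0/1, 2/5)
  'a': [0/1 + 1/1*2/5, 0/1 + 1/1*9/10) = [2/5, 9/10)
  'b': [0/1 + 1/1*9/10, 0/1 + 1/1*1/1) = [9/10, 1/1) <- contains code 389/400
  emit 'b', narrow to [9/10, 1/1)
Step 2: interval [9/10, 1/1), width = 1/1 - 9/10 = 1/10
  'c': [9/10 + 1/10*0/1, 9/10 + 1/10*2/5) = [9/10, 47/50)
  'a': [9/10 + 1/10*2/5, 9/10 + 1/10*9/10) = [47/50, 99/100) <- contains code 389/400
  'b': [9/10 + 1/10*9/10, 9/10 + 1/10*1/1) = [99/100, 1/1)
  emit 'a', narrow to [47/50, 99/100)
Step 3: interval [47/50, 99/100), width = 99/100 - 47/50 = 1/20
  'c': [47/50 + 1/20*0/1, 47/50 + 1/20*2/5) = [47/50, 24/25)
  'a': [47/50 + 1/20*2/5, 47/50 + 1/20*9/10) = [24/25, 197/200) <- contains code 389/400
  'b': [47/50 + 1/20*9/10, 47/50 + 1/20*1/1) = [197/200, 99/100)
  emit 'a', narrow to [24/25, 197/200)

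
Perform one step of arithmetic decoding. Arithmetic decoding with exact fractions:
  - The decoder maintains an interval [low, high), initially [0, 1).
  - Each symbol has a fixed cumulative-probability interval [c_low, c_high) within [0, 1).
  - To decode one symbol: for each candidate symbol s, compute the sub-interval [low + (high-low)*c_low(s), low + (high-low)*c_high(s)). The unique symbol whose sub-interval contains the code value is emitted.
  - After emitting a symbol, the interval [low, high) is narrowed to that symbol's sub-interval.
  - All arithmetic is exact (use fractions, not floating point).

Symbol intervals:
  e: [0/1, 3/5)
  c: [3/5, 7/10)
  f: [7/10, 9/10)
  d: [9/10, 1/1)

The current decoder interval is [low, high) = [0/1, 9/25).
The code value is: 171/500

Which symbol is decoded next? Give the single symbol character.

Answer: d

Derivation:
Interval width = high − low = 9/25 − 0/1 = 9/25
Scaled code = (code − low) / width = (171/500 − 0/1) / 9/25 = 19/20
  e: [0/1, 3/5) 
  c: [3/5, 7/10) 
  f: [7/10, 9/10) 
  d: [9/10, 1/1) ← scaled code falls here ✓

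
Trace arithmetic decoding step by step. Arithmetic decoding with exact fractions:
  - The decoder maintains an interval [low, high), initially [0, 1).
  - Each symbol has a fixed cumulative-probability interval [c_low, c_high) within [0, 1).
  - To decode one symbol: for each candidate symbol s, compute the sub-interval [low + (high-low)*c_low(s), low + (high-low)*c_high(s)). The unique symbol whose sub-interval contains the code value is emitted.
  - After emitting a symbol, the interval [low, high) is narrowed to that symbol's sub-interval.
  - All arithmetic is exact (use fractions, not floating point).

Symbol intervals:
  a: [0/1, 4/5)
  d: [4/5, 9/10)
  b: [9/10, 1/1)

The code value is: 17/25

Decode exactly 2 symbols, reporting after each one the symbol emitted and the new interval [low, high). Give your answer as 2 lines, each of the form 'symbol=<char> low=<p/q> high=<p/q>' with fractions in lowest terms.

Answer: symbol=a low=0/1 high=4/5
symbol=d low=16/25 high=18/25

Derivation:
Step 1: interval [0/1, 1/1), width = 1/1 - 0/1 = 1/1
  'a': [0/1 + 1/1*0/1, 0/1 + 1/1*4/5) = [0/1, 4/5) <- contains code 17/25
  'd': [0/1 + 1/1*4/5, 0/1 + 1/1*9/10) = [4/5, 9/10)
  'b': [0/1 + 1/1*9/10, 0/1 + 1/1*1/1) = [9/10, 1/1)
  emit 'a', narrow to [0/1, 4/5)
Step 2: interval [0/1, 4/5), width = 4/5 - 0/1 = 4/5
  'a': [0/1 + 4/5*0/1, 0/1 + 4/5*4/5) = [0/1, 16/25)
  'd': [0/1 + 4/5*4/5, 0/1 + 4/5*9/10) = [16/25, 18/25) <- contains code 17/25
  'b': [0/1 + 4/5*9/10, 0/1 + 4/5*1/1) = [18/25, 4/5)
  emit 'd', narrow to [16/25, 18/25)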